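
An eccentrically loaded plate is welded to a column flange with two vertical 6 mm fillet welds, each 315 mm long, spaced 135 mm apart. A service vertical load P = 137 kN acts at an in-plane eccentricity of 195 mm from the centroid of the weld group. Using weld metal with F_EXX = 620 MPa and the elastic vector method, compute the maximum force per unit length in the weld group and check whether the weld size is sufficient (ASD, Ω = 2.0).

Total weld length L_w = 630 mm. Treat welds as unit-width lines.
Polar moment about centroid: J = 2[d³/12 + d(b/2)²] = 2[315³/12 + 315×67.5²] = 8080000 mm³.
Direct shear f_v = P/L_w = 137×10³ / 630 = 217.5 N/mm (vertical).
Torsion M = P·e = 137×10³ × 195 = 26715000 N·mm.
Critical point at (x, y) = (67.5, 157.5) from centroid. f_tx = M·y/J = 520.8 N/mm; f_ty = M·x/J = 223.2 N/mm.
Resultant f_max = √[f_tx² + (f_v + f_ty)²] = √[520.8² + (217.5 + 223.2)²] = 682.2 N/mm.
Capacity per unit length: r_n/Ω = (1/2.0) × 0.6 × 620 × (0.707 × 6) = 789 N/mm.
682.2 ≤ 789 → adequate.

f_max ≈ 682 N/mm; adequate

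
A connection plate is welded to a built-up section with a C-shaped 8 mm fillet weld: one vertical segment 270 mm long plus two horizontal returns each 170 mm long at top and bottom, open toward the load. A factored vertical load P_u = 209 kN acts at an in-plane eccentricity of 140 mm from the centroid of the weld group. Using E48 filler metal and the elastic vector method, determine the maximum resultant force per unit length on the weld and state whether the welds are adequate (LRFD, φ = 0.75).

E48XX → F_EXX = 480 MPa.
Total weld length L_w = 610 mm. Treat welds as unit-width lines.
Centroid: x̄ = 2×170×85 / 610 = 47.38 mm from the vertical weld.
Polar moment about centroid: J = I_x + I_y = [270³/12 + 2×170×135²] + [270×47.38² + 2(170³/12 + 170×37.62²)] = 9743000 mm³.
Direct shear f_v = P/L_w = 209×10³ / 610 = 342.6 N/mm (vertical).
Torsion M = P·e = 209×10³ × 140 = 29260000 N·mm.
Critical point at (x, y) = (122.6, 135) from centroid. f_tx = M·y/J = 405.4 N/mm; f_ty = M·x/J = 368.3 N/mm.
Resultant f_max = √[f_tx² + (f_v + f_ty)²] = √[405.4² + (342.6 + 368.3)²] = 818.4 N/mm.
Capacity per unit length: φr_n = 0.75 × 0.6 × 480 × (0.707 × 8) = 1222 N/mm.
818.4 ≤ 1222 → adequate.

f_max ≈ 818 N/mm; adequate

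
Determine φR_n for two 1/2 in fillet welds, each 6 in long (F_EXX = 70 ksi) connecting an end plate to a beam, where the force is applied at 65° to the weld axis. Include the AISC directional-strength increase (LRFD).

φR_n ≈ 191 kips

t_e = 0.707 × 0.5 = 0.3535 in; A_we = 0.3535 × 12 = 4.242 in².
Directional factor: 1.0 + 0.5 sin^1.5(65°) = 1.431.
F_nw = 0.6 × 70 × 1.431 = 60.12 ksi.
φR_n = 0.75 × 60.12 × 4.242 = 191.3 kips.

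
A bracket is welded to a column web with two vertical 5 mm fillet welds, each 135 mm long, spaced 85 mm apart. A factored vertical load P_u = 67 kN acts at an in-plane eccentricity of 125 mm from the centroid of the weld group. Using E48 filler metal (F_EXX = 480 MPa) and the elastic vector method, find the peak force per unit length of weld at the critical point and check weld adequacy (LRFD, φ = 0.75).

Total weld length L_w = 270 mm. Treat welds as unit-width lines.
Polar moment about centroid: J = 2[d³/12 + d(b/2)²] = 2[135³/12 + 135×42.5²] = 897800 mm³.
Direct shear f_v = P/L_w = 67×10³ / 270 = 248.1 N/mm (vertical).
Torsion M = P·e = 67×10³ × 125 = 8375000 N·mm.
Critical point at (x, y) = (42.5, 67.5) from centroid. f_tx = M·y/J = 629.7 N/mm; f_ty = M·x/J = 396.5 N/mm.
Resultant f_max = √[f_tx² + (f_v + f_ty)²] = √[629.7² + (248.1 + 396.5)²] = 901.1 N/mm.
Capacity per unit length: φr_n = 0.75 × 0.6 × 480 × (0.707 × 5) = 763.6 N/mm.
901.1 > 763.6 → NOT adequate.

f_max ≈ 901 N/mm; NOT adequate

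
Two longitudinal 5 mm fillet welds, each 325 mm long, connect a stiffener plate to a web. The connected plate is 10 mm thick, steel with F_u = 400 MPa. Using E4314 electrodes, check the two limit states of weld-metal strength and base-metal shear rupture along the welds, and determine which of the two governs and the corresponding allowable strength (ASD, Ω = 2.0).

E43XX → F_EXX = 430 MPa.
t_e = 0.707 × 5 = 3.535 mm; L = 650 mm.
Weld metal: R_n/Ω = (1/2.0) × 0.6 × 430 × 3.535 × 650 × 10⁻³ = 296.4 kN.
Base metal (shear rupture): R_n/Ω = (1/2.0) × 0.6 × 400 × 10 × 650 × 10⁻³ = 780 kN.
Governing: weld metal.

R_n/Ω ≈ 296 kN (weld metal governs)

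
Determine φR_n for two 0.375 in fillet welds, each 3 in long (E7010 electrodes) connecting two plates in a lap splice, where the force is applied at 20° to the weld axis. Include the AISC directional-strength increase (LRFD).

φR_n ≈ 55.1 kip

E70XX → F_EXX = 70 ksi.
t_e = 0.707 × 0.375 = 0.2651 in; A_we = 0.2651 × 6 = 1.591 in².
Directional factor: 1.0 + 0.5 sin^1.5(20°) = 1.1.
F_nw = 0.6 × 70 × 1.1 = 46.2 ksi.
φR_n = 0.75 × 46.2 × 1.591 = 55.12 kip.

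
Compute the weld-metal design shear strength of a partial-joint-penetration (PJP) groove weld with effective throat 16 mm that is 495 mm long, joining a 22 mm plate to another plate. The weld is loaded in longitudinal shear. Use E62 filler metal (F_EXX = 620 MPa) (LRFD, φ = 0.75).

φR_n ≈ 2210 kN

Effective throat (given) t_e = 16 mm.
A_we = 16 × 495 = 7920 mm².
F_nw = 0.6 F_EXX = 372 MPa.
φR_n = 0.75 × 372 × 7920 × 10⁻³ = 2210 kN.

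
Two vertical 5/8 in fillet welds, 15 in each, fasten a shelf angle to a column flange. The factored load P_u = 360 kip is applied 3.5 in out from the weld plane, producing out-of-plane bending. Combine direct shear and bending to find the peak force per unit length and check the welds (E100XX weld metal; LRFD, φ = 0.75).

E100XX → F_EXX = 100 ksi.
L_w = 2 × 15 = 30 in; section modulus (unit throat) S = 2 × L²/6 = 75 in².
Direct shear f_v = P/L_w = 360/30 = 12 kip/in.
Moment M = P × e = 360 × 3.5 = 1260 kip·in; bending f_b = M/S = 16.8 kip/in.
f_max = √(f_v² + f_b²) = √(12² + 16.8²) = 20.65 kip/in.
φr_n = 0.75 × 0.6 × 100 × (0.707 × 0.625) = 19.88 kip/in → NOT adequate.

f_max ≈ 20.6 kip/in; NOT adequate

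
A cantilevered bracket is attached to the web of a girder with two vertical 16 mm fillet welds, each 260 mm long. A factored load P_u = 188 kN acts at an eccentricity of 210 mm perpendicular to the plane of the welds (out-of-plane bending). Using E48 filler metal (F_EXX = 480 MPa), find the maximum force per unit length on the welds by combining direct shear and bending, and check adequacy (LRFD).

L_w = 2 × 260 = 520 mm; section modulus (unit throat) S = 2 × L²/6 = 22530 mm².
Direct shear f_v = P/L_w = 188×10³/520 = 361.5 N/mm.
Moment M = P × e = 188×10³ × 210 = 39480000 N·mm; bending f_b = M/S = 1752 N/mm.
f_max = √(f_v² + f_b²) = √(361.5² + 1752²) = 1789 N/mm.
φr_n = 0.75 × 0.6 × 480 × (0.707 × 16) = 2443 N/mm → adequate.

f_max ≈ 1790 N/mm; adequate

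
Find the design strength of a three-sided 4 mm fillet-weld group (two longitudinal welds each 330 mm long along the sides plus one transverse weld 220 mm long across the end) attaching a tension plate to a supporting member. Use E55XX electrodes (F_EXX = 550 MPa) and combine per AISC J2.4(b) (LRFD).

t_e = 0.707 × 4 = 2.828 mm.
R_nwl = 0.6 × 550 × 2.828 × 660 × 10⁻³ = 615.9 kN (longitudinal, 2 welds).
R_nwt = 0.6 × 550 × 2.828 × 220 × 10⁻³ = 205.3 kN (transverse, base value).
(i) R_nwl + R_nwt = 821.3 kN; (ii) 0.85 R_nwl + 1.5 R_nwt = 831.5 kN.
R_n = max = 831.5 kN [governs: (ii)]; φR_n = 623.6 kN.

φR_n ≈ 624 kN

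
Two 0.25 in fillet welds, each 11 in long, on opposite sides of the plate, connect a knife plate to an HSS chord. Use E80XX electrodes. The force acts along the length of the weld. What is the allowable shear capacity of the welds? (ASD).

E80XX → F_EXX = 80 ksi.
Effective throat t_e = 0.707 × 0.25 = 0.1767 in.
Total length L = 22 in; A_we = 0.1767 × 22 = 3.888 in².
F_nw = 0.6 F_EXX = 0.6 × 80 = 48 ksi.
R_n = 48 × 3.888 = 186.6 kip; R_n/Ω = 186.6/2.0 = 93.32 kip.

R_n/Ω ≈ 93.3 kip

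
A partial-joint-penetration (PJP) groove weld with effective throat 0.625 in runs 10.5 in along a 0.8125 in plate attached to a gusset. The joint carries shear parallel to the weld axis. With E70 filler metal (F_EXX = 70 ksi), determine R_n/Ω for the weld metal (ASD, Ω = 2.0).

Effective throat (given) t_e = 0.625 in.
A_we = 0.625 × 10.5 = 6.562 in².
F_nw = 0.6 F_EXX = 42 ksi.
R_n/Ω = (42 × 6.562) / 2.0 = 137.8 kips.

R_n/Ω ≈ 138 kips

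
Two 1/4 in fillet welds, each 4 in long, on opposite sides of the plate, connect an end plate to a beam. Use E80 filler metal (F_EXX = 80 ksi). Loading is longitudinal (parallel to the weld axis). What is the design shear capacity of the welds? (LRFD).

φR_n ≈ 50.9 kips

Effective throat t_e = 0.707 × 0.25 = 0.1767 in.
Total length L = 8 in; A_we = 0.1767 × 8 = 1.414 in².
F_nw = 0.6 F_EXX = 0.6 × 80 = 48 ksi.
φR_n = 0.75 × 48 × 1.414 = 50.9 kips.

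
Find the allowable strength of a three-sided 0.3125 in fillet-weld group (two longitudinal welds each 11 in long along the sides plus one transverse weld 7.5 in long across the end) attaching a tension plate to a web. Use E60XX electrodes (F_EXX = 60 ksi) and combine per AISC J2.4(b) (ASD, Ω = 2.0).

t_e = 0.707 × 0.3125 = 0.2209 in.
R_nwl = 0.6 × 60 × 0.2209 × 22 = 175 kip (longitudinal, 2 welds).
R_nwt = 0.6 × 60 × 0.2209 × 7.5 = 59.65 kip (transverse, base value).
(i) R_nwl + R_nwt = 234.6 kip; (ii) 0.85 R_nwl + 1.5 R_nwt = 238.2 kip.
R_n = max = 238.2 kip [governs: (ii)]; R_n/Ω = 119.1 kip.

R_n/Ω ≈ 119 kip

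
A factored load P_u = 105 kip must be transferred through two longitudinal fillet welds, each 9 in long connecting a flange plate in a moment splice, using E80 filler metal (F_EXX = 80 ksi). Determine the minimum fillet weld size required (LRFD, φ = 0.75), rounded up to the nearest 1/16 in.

Total weld length L = 18 in.
Required throat t_e = P_u / (φ × 0.6 F_EXX × L) = 105 / (0.75 × 0.6 × 80 × 18) = 0.162 in.
Required leg w = t_e / 0.707 = 0.2292 in → use 1/4 in.

w = 1/4 in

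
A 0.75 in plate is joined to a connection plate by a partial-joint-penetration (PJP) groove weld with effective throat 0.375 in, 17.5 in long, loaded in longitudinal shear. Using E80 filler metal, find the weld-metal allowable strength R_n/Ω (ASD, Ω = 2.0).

R_n/Ω ≈ 158 kip

E80XX → F_EXX = 80 ksi.
Effective throat (given) t_e = 0.375 in.
A_we = 0.375 × 17.5 = 6.562 in².
F_nw = 0.6 F_EXX = 48 ksi.
R_n/Ω = (48 × 6.562) / 2.0 = 157.5 kip.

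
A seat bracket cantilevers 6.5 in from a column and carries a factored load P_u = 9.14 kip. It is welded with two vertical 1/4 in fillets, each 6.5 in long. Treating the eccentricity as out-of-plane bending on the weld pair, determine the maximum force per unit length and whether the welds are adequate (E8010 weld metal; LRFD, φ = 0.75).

E80XX → F_EXX = 80 ksi.
L_w = 2 × 6.5 = 13 in; section modulus (unit throat) S = 2 × L²/6 = 14.08 in².
Direct shear f_v = P/L_w = 9.14/13 = 0.7031 kip/in.
Moment M = P × e = 9.14 × 6.5 = 59.41 kip·in; bending f_b = M/S = 4.218 kip/in.
f_max = √(f_v² + f_b²) = √(0.7031² + 4.218²) = 4.277 kip/in.
φr_n = 0.75 × 0.6 × 80 × (0.707 × 0.25) = 6.363 kip/in → adequate.

f_max ≈ 4.28 kip/in; adequate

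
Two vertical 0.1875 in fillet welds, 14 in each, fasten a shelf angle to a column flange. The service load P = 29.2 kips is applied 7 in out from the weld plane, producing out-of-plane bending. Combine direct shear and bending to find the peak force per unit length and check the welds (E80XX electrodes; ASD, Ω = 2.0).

f_max ≈ 3.3 kip/in; NOT adequate

E80XX → F_EXX = 80 ksi.
L_w = 2 × 14 = 28 in; section modulus (unit throat) S = 2 × L²/6 = 65.33 in².
Direct shear f_v = P/L_w = 29.2/28 = 1.043 kip/in.
Moment M = P × e = 29.2 × 7 = 204.4 kip·in; bending f_b = M/S = 3.129 kip/in.
f_max = √(f_v² + f_b²) = √(1.043² + 3.129²) = 3.298 kip/in.
r_n/Ω = (1/2.0) × 0.6 × 80 × (0.707 × 0.1875) = 3.181 kip/in → NOT adequate.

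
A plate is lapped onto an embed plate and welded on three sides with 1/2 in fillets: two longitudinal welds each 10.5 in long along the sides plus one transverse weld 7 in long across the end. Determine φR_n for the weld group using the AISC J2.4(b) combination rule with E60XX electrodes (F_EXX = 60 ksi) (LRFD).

φR_n ≈ 271 kips

t_e = 0.707 × 0.5 = 0.3535 in.
R_nwl = 0.6 × 60 × 0.3535 × 21 = 267.2 kips (longitudinal, 2 welds).
R_nwt = 0.6 × 60 × 0.3535 × 7 = 89.08 kips (transverse, base value).
(i) R_nwl + R_nwt = 356.3 kips; (ii) 0.85 R_nwl + 1.5 R_nwt = 360.8 kips.
R_n = max = 360.8 kips [governs: (ii)]; φR_n = 270.6 kips.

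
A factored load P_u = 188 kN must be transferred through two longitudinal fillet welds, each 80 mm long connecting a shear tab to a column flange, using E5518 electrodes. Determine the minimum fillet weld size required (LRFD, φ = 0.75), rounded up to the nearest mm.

w = 7 mm

E55XX → F_EXX = 550 MPa.
Total weld length L = 160 mm.
Required throat t_e = P_u / (φ × 0.6 F_EXX × L) = 188 / (0.75 × 0.6 × 550 × 160 × 10⁻³) = 4.747 mm.
Required leg w = t_e / 0.707 = 6.715 mm → use 7 mm.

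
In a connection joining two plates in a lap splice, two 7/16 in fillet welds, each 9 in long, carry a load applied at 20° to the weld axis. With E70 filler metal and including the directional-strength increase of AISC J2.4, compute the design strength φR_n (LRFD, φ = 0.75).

E70XX → F_EXX = 70 ksi.
t_e = 0.707 × 0.4375 = 0.3093 in; A_we = 0.3093 × 18 = 5.568 in².
Directional factor: 1.0 + 0.5 sin^1.5(20°) = 1.1.
F_nw = 0.6 × 70 × 1.1 = 46.2 ksi.
φR_n = 0.75 × 46.2 × 5.568 = 192.9 kip.

φR_n ≈ 193 kip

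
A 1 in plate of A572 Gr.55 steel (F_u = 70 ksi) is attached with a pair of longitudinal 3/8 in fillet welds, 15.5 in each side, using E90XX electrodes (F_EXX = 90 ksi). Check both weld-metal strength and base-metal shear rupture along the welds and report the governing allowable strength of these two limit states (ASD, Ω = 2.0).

t_e = 0.707 × 0.375 = 0.2651 in; L = 31 in.
Weld metal: R_n/Ω = (1/2.0) × 0.6 × 90 × 0.2651 × 31 = 221.9 kip.
Base metal (shear rupture): R_n/Ω = (1/2.0) × 0.6 × 70 × 1 × 31 = 651 kip.
Governing: weld metal.

R_n/Ω ≈ 222 kip (weld metal governs)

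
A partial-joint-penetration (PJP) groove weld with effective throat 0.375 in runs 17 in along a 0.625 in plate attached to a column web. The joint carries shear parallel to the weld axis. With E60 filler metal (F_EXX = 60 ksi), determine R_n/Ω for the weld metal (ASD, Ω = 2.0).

Effective throat (given) t_e = 0.375 in.
A_we = 0.375 × 17 = 6.375 in².
F_nw = 0.6 F_EXX = 36 ksi.
R_n/Ω = (36 × 6.375) / 2.0 = 114.8 kip.

R_n/Ω ≈ 115 kip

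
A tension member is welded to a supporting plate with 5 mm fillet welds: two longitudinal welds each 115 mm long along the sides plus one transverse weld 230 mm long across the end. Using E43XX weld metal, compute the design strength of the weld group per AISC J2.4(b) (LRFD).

φR_n ≈ 370 kN

E43XX → F_EXX = 430 MPa.
t_e = 0.707 × 5 = 3.535 mm.
R_nwl = 0.6 × 430 × 3.535 × 230 × 10⁻³ = 209.8 kN (longitudinal, 2 welds).
R_nwt = 0.6 × 430 × 3.535 × 230 × 10⁻³ = 209.8 kN (transverse, base value).
(i) R_nwl + R_nwt = 419.5 kN; (ii) 0.85 R_nwl + 1.5 R_nwt = 493 kN.
R_n = max = 493 kN [governs: (ii)]; φR_n = 369.7 kN.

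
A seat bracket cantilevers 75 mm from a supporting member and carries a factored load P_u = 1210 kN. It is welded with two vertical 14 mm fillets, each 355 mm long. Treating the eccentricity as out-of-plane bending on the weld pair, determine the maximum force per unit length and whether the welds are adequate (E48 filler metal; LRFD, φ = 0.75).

E48XX → F_EXX = 480 MPa.
L_w = 2 × 355 = 710 mm; section modulus (unit throat) S = 2 × L²/6 = 42010 mm².
Direct shear f_v = P/L_w = 1210×10³/710 = 1704 N/mm.
Moment M = P × e = 1210×10³ × 75 = 90750000 N·mm; bending f_b = M/S = 2160 N/mm.
f_max = √(f_v² + f_b²) = √(1704² + 2160²) = 2752 N/mm.
φr_n = 0.75 × 0.6 × 480 × (0.707 × 14) = 2138 N/mm → NOT adequate.

f_max ≈ 2750 N/mm; NOT adequate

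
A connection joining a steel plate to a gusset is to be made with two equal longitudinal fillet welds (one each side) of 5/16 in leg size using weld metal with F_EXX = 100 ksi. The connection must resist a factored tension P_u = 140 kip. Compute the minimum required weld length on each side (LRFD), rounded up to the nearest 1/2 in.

Throat t_e = 0.707 × 0.3125 = 0.2209 in.
φr_n = 0.75 × 0.6 × 100 × 0.2209 = 9.942 kip/in.
L_req = P_u / φr_n = 140 / 9.942 = 14.08 in total.
Per side: 14.08 / 2 = 7.041 in.
Round up → use L = 7.5 in on each side.

L = 7.5 in on each side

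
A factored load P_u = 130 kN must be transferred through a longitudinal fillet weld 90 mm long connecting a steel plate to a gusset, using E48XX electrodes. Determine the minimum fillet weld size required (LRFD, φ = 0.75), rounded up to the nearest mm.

w = 10 mm

E48XX → F_EXX = 480 MPa.
Total weld length L = 90 mm.
Required throat t_e = P_u / (φ × 0.6 F_EXX × L) = 130 / (0.75 × 0.6 × 480 × 90 × 10⁻³) = 6.687 mm.
Required leg w = t_e / 0.707 = 9.459 mm → use 10 mm.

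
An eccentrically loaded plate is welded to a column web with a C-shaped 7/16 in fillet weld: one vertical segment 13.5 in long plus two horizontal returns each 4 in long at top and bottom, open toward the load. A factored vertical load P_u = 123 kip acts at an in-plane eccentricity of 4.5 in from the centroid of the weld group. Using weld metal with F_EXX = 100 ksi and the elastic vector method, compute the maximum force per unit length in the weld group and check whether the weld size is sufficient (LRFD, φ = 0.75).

f_max ≈ 10.7 kip/in; adequate

Total weld length L_w = 21.5 in. Treat welds as unit-width lines.
Centroid: x̄ = 2×4×2 / 21.5 = 0.7442 in from the vertical weld.
Polar moment about centroid: J = I_x + I_y = [13.5³/12 + 2×4×6.75²] + [13.5×0.7442² + 2(4³/12 + 4×1.256²)] = 600.3 in³.
Direct shear f_v = P/L_w = 123 / 21.5 = 5.721 kip/in (vertical).
Torsion M = P·e = 123 × 4.5 = 553.5 kip·in.
Critical point at (x, y) = (3.256, 6.75) from centroid. f_tx = M·y/J = 6.224 kip/in; f_ty = M·x/J = 3.002 kip/in.
Resultant f_max = √[f_tx² + (f_v + f_ty)²] = √[6.224² + (5.721 + 3.002)²] = 10.72 kip/in.
Capacity per unit length: φr_n = 0.75 × 0.6 × 100 × (0.707 × 0.4375) = 13.92 kip/in.
10.72 ≤ 13.92 → adequate.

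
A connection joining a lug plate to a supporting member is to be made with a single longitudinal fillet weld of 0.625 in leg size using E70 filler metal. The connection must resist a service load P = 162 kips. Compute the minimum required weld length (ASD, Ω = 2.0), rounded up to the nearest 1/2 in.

E70XX → F_EXX = 70 ksi.
Throat t_e = 0.707 × 0.625 = 0.4419 in.
r_n/Ω = (0.6 × 70 × 0.4419) / 2.0 = 9.279 kip/in.
L_req = P / (r_n/Ω) = 162 / 9.279 = 17.46 in total.
Round up → use L = 17.5 in.

L = 17.5 in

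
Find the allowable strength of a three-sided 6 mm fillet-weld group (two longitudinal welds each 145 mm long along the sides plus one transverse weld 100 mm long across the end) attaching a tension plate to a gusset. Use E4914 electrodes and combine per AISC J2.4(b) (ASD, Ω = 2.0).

E49XX → F_EXX = 490 MPa.
t_e = 0.707 × 6 = 4.242 mm.
R_nwl = 0.6 × 490 × 4.242 × 290 × 10⁻³ = 361.7 kN (longitudinal, 2 welds).
R_nwt = 0.6 × 490 × 4.242 × 100 × 10⁻³ = 124.7 kN (transverse, base value).
(i) R_nwl + R_nwt = 486.4 kN; (ii) 0.85 R_nwl + 1.5 R_nwt = 494.5 kN.
R_n = max = 494.5 kN [governs: (ii)]; R_n/Ω = 247.2 kN.

R_n/Ω ≈ 247 kN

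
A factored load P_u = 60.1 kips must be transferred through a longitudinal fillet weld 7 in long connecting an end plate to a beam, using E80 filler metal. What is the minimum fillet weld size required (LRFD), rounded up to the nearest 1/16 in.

w = 3/8 in

E80XX → F_EXX = 80 ksi.
Total weld length L = 7 in.
Required throat t_e = P_u / (φ × 0.6 F_EXX × L) = 60.1 / (0.75 × 0.6 × 80 × 7) = 0.2385 in.
Required leg w = t_e / 0.707 = 0.3373 in → use 3/8 in.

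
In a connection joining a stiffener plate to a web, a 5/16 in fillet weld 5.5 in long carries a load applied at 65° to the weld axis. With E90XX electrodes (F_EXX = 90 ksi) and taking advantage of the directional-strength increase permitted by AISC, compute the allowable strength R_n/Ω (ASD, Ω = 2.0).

t_e = 0.707 × 0.3125 = 0.2209 in; A_we = 0.2209 × 5.5 = 1.215 in².
Directional factor: 1.0 + 0.5 sin^1.5(65°) = 1.431.
F_nw = 0.6 × 90 × 1.431 = 77.3 ksi.
R_n/Ω = (77.3 × 1.215) / 2.0 = 46.96 kips.

R_n/Ω ≈ 47 kips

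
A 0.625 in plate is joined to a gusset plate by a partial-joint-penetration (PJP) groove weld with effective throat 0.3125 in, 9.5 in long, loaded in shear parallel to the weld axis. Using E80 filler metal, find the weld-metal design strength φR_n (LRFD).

E80XX → F_EXX = 80 ksi.
Effective throat (given) t_e = 0.3125 in.
A_we = 0.3125 × 9.5 = 2.969 in².
F_nw = 0.6 F_EXX = 48 ksi.
φR_n = 0.75 × 48 × 2.969 = 106.9 kips.

φR_n ≈ 107 kips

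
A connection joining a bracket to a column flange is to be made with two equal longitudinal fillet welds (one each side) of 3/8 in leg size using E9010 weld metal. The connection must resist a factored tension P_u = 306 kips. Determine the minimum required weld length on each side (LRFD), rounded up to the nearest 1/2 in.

L = 14.5 in on each side

E90XX → F_EXX = 90 ksi.
Throat t_e = 0.707 × 0.375 = 0.2651 in.
φr_n = 0.75 × 0.6 × 90 × 0.2651 = 10.74 kips/in.
L_req = P_u / φr_n = 306 / 10.74 = 28.5 in total.
Per side: 28.5 / 2 = 14.25 in.
Round up → use L = 14.5 in on each side.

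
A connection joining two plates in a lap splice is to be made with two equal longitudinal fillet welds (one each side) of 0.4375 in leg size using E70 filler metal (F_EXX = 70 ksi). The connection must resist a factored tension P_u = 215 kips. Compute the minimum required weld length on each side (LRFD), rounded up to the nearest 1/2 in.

L = 11.5 in on each side

Throat t_e = 0.707 × 0.4375 = 0.3093 in.
φr_n = 0.75 × 0.6 × 70 × 0.3093 = 9.743 kips/in.
L_req = P_u / φr_n = 215 / 9.743 = 22.07 in total.
Per side: 22.07 / 2 = 11.03 in.
Round up → use L = 11.5 in on each side.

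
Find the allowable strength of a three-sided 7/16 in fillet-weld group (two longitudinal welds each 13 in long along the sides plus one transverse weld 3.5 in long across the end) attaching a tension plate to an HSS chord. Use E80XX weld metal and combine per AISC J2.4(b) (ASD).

E80XX → F_EXX = 80 ksi.
t_e = 0.707 × 0.4375 = 0.3093 in.
R_nwl = 0.6 × 80 × 0.3093 × 26 = 386 kip (longitudinal, 2 welds).
R_nwt = 0.6 × 80 × 0.3093 × 3.5 = 51.96 kip (transverse, base value).
(i) R_nwl + R_nwt = 438 kip; (ii) 0.85 R_nwl + 1.5 R_nwt = 406.1 kip.
R_n = max = 438 kip [governs: (i)]; R_n/Ω = 219 kip.

R_n/Ω ≈ 219 kip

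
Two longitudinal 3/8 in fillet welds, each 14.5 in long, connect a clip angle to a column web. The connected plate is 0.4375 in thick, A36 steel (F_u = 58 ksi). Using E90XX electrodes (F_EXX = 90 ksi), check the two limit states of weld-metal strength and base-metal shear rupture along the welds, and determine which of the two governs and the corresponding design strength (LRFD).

t_e = 0.707 × 0.375 = 0.2651 in; L = 29 in.
Weld metal: φR_n = 0.75 × 0.6 × 90 × 0.2651 × 29 = 311.4 kips.
Base metal (shear rupture): φR_n = 0.75 × 0.6 × 58 × 0.4375 × 29 = 331.1 kips.
Governing: weld metal.

φR_n ≈ 311 kips (weld metal governs)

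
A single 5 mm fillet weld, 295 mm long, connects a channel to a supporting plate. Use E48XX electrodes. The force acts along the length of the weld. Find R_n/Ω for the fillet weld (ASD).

R_n/Ω ≈ 150 kN

E48XX → F_EXX = 480 MPa.
Effective throat t_e = 0.707 × 5 = 3.535 mm.
Total length L = 295 mm; A_we = 3.535 × 295 = 1043 mm².
F_nw = 0.6 F_EXX = 0.6 × 480 = 288 MPa.
R_n = 288 × 1043 × 10⁻³ = 300.3 kN; R_n/Ω = 300.3/2.0 = 150.2 kN.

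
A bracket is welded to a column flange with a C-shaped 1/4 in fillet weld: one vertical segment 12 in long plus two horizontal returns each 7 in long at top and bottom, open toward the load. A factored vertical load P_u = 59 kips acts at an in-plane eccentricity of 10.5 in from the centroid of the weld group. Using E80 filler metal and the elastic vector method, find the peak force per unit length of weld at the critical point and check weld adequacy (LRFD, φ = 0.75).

E80XX → F_EXX = 80 ksi.
Total weld length L_w = 26 in. Treat welds as unit-width lines.
Centroid: x̄ = 2×7×3.5 / 26 = 1.885 in from the vertical weld.
Polar moment about centroid: J = I_x + I_y = [12³/12 + 2×7×6²] + [12×1.885² + 2(7³/12 + 7×1.615²)] = 784.3 in³.
Direct shear f_v = P/L_w = 59 / 26 = 2.269 kip/in (vertical).
Torsion M = P·e = 59 × 10.5 = 619.5 kip·in.
Critical point at (x, y) = (5.115, 6) from centroid. f_tx = M·y/J = 4.739 kip/in; f_ty = M·x/J = 4.04 kip/in.
Resultant f_max = √[f_tx² + (f_v + f_ty)²] = √[4.739² + (2.269 + 4.04)²] = 7.891 kip/in.
Capacity per unit length: φr_n = 0.75 × 0.6 × 80 × (0.707 × 0.25) = 6.363 kip/in.
7.891 > 6.363 → NOT adequate.

f_max ≈ 7.89 kip/in; NOT adequate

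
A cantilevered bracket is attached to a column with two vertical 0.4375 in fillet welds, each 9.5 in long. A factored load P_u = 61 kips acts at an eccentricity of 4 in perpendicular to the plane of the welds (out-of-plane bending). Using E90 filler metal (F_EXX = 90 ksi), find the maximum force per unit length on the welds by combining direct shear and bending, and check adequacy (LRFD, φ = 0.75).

L_w = 2 × 9.5 = 19 in; section modulus (unit throat) S = 2 × L²/6 = 30.08 in².
Direct shear f_v = P/L_w = 61/19 = 3.211 kip/in.
Moment M = P × e = 61 × 4 = 244 kip·in; bending f_b = M/S = 8.111 kip/in.
f_max = √(f_v² + f_b²) = √(3.211² + 8.111²) = 8.723 kip/in.
φr_n = 0.75 × 0.6 × 90 × (0.707 × 0.4375) = 12.53 kip/in → adequate.

f_max ≈ 8.72 kip/in; adequate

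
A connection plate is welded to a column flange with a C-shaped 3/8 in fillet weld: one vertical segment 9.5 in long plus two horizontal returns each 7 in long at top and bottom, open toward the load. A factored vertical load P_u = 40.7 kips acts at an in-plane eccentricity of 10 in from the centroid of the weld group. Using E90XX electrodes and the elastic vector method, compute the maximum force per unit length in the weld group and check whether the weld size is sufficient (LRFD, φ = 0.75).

E90XX → F_EXX = 90 ksi.
Total weld length L_w = 23.5 in. Treat welds as unit-width lines.
Centroid: x̄ = 2×7×3.5 / 23.5 = 2.085 in from the vertical weld.
Polar moment about centroid: J = I_x + I_y = [9.5³/12 + 2×7×4.75²] + [9.5×2.085² + 2(7³/12 + 7×1.415²)] = 513.8 in³.
Direct shear f_v = P/L_w = 40.7 / 23.5 = 1.732 kip/in (vertical).
Torsion M = P·e = 40.7 × 10 = 407 kip·in.
Critical point at (x, y) = (4.915, 4.75) from centroid. f_tx = M·y/J = 3.763 kip/in; f_ty = M·x/J = 3.893 kip/in.
Resultant f_max = √[f_tx² + (f_v + f_ty)²] = √[3.763² + (1.732 + 3.893)²] = 6.767 kip/in.
Capacity per unit length: φr_n = 0.75 × 0.6 × 90 × (0.707 × 0.375) = 10.74 kip/in.
6.767 ≤ 10.74 → adequate.

f_max ≈ 6.77 kip/in; adequate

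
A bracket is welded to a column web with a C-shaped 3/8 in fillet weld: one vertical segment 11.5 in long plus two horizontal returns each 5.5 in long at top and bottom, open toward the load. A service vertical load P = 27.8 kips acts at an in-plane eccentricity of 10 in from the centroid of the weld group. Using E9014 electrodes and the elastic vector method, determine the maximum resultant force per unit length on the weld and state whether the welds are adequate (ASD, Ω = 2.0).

f_max ≈ 4.36 kip/in; adequate

E90XX → F_EXX = 90 ksi.
Total weld length L_w = 22.5 in. Treat welds as unit-width lines.
Centroid: x̄ = 2×5.5×2.75 / 22.5 = 1.344 in from the vertical weld.
Polar moment about centroid: J = I_x + I_y = [11.5³/12 + 2×5.5×5.75²] + [11.5×1.344² + 2(5.5³/12 + 5.5×1.406²)] = 560.7 in³.
Direct shear f_v = P/L_w = 27.8 / 22.5 = 1.236 kip/in (vertical).
Torsion M = P·e = 27.8 × 10 = 278 kip·in.
Critical point at (x, y) = (4.156, 5.75) from centroid. f_tx = M·y/J = 2.851 kip/in; f_ty = M·x/J = 2.06 kip/in.
Resultant f_max = √[f_tx² + (f_v + f_ty)²] = √[2.851² + (1.236 + 2.06)²] = 4.358 kip/in.
Capacity per unit length: r_n/Ω = (1/2.0) × 0.6 × 90 × (0.707 × 0.375) = 7.158 kip/in.
4.358 ≤ 7.158 → adequate.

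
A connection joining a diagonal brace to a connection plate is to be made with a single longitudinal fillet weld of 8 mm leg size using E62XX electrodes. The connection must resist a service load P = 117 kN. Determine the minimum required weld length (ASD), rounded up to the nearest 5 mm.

L = 115 mm

E62XX → F_EXX = 620 MPa.
Throat t_e = 0.707 × 8 = 5.656 mm.
r_n/Ω = (0.6 × 620 × 5.656) / 2.0 = 1052 N/mm = 1.052 kN/mm.
L_req = P / (r_n/Ω) = 117 / 1.052 = 111.2 mm total.
Round up → use L = 115 mm.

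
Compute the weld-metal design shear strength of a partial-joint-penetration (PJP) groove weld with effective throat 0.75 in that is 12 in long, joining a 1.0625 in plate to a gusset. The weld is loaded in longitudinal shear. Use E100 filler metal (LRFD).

φR_n ≈ 405 kips

E100XX → F_EXX = 100 ksi.
Effective throat (given) t_e = 0.75 in.
A_we = 0.75 × 12 = 9 in².
F_nw = 0.6 F_EXX = 60 ksi.
φR_n = 0.75 × 60 × 9 = 405 kips.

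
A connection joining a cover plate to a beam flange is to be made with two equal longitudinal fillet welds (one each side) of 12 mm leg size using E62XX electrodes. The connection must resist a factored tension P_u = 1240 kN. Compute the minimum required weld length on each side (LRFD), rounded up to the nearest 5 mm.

L = 265 mm on each side

E62XX → F_EXX = 620 MPa.
Throat t_e = 0.707 × 12 = 8.484 mm.
φr_n = 0.75 × 0.6 × 620 × 8.484 × 10⁻³ = 2.367 kN/mm.
L_req = P_u / φr_n = 1240 / 2.367 = 523.9 mm total.
Per side: 523.9 / 2 = 261.9 mm.
Round up → use L = 265 mm on each side.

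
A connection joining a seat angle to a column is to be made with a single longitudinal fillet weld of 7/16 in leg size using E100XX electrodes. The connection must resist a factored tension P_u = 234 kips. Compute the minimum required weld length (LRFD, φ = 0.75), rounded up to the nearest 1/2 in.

L = 17 in

E100XX → F_EXX = 100 ksi.
Throat t_e = 0.707 × 0.4375 = 0.3093 in.
φr_n = 0.75 × 0.6 × 100 × 0.3093 = 13.92 kips/in.
L_req = P_u / φr_n = 234 / 13.92 = 16.81 in total.
Round up → use L = 17 in.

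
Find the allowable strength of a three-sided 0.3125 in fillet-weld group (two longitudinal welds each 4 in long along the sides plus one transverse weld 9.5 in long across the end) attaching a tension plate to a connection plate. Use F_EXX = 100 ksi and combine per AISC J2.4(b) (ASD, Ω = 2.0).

R_n/Ω ≈ 140 kips

t_e = 0.707 × 0.3125 = 0.2209 in.
R_nwl = 0.6 × 100 × 0.2209 × 8 = 106 kips (longitudinal, 2 welds).
R_nwt = 0.6 × 100 × 0.2209 × 9.5 = 125.9 kips (transverse, base value).
(i) R_nwl + R_nwt = 232 kips; (ii) 0.85 R_nwl + 1.5 R_nwt = 279 kips.
R_n = max = 279 kips [governs: (ii)]; R_n/Ω = 139.5 kips.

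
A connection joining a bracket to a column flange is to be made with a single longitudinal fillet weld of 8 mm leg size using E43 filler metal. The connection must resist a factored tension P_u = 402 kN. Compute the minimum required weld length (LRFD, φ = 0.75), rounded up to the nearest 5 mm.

L = 370 mm

E43XX → F_EXX = 430 MPa.
Throat t_e = 0.707 × 8 = 5.656 mm.
φr_n = 0.75 × 0.6 × 430 × 5.656 × 10⁻³ = 1.094 kN/mm.
L_req = P_u / φr_n = 402 / 1.094 = 367.3 mm total.
Round up → use L = 370 mm.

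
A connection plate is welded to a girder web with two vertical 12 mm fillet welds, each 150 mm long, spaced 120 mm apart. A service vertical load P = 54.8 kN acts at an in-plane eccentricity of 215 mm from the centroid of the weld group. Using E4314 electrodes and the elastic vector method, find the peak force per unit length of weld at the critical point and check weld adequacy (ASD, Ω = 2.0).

f_max ≈ 816 N/mm; adequate

E43XX → F_EXX = 430 MPa.
Total weld length L_w = 300 mm. Treat welds as unit-width lines.
Polar moment about centroid: J = 2[d³/12 + d(b/2)²] = 2[150³/12 + 150×60²] = 1642000 mm³.
Direct shear f_v = P/L_w = 54.8×10³ / 300 = 182.7 N/mm (vertical).
Torsion M = P·e = 54.8×10³ × 215 = 11782000 N·mm.
Critical point at (x, y) = (60, 75) from centroid. f_tx = M·y/J = 538 N/mm; f_ty = M·x/J = 430.4 N/mm.
Resultant f_max = √[f_tx² + (f_v + f_ty)²] = √[538² + (182.7 + 430.4)²] = 815.6 N/mm.
Capacity per unit length: r_n/Ω = (1/2.0) × 0.6 × 430 × (0.707 × 12) = 1094 N/mm.
815.6 ≤ 1094 → adequate.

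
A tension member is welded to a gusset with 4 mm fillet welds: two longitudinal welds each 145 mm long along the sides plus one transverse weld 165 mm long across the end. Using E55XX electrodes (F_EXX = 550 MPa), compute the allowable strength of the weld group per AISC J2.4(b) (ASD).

t_e = 0.707 × 4 = 2.828 mm.
R_nwl = 0.6 × 550 × 2.828 × 290 × 10⁻³ = 270.6 kN (longitudinal, 2 welds).
R_nwt = 0.6 × 550 × 2.828 × 165 × 10⁻³ = 154 kN (transverse, base value).
(i) R_nwl + R_nwt = 424.6 kN; (ii) 0.85 R_nwl + 1.5 R_nwt = 461 kN.
R_n = max = 461 kN [governs: (ii)]; R_n/Ω = 230.5 kN.

R_n/Ω ≈ 231 kN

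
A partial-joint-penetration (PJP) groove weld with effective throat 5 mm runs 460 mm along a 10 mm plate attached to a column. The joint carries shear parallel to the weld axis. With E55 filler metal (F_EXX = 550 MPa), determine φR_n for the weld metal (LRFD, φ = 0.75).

Effective throat (given) t_e = 5 mm.
A_we = 5 × 460 = 2300 mm².
F_nw = 0.6 F_EXX = 330 MPa.
φR_n = 0.75 × 330 × 2300 × 10⁻³ = 569.2 kN.

φR_n ≈ 569 kN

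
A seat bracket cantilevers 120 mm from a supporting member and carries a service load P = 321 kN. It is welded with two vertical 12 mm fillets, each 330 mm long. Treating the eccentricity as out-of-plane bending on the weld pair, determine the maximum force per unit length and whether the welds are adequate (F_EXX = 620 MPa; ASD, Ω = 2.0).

f_max ≈ 1170 N/mm; adequate

L_w = 2 × 330 = 660 mm; section modulus (unit throat) S = 2 × L²/6 = 36300 mm².
Direct shear f_v = P/L_w = 321×10³/660 = 486.4 N/mm.
Moment M = P × e = 321×10³ × 120 = 38520000 N·mm; bending f_b = M/S = 1061 N/mm.
f_max = √(f_v² + f_b²) = √(486.4² + 1061²) = 1167 N/mm.
r_n/Ω = (1/2.0) × 0.6 × 620 × (0.707 × 12) = 1578 N/mm → adequate.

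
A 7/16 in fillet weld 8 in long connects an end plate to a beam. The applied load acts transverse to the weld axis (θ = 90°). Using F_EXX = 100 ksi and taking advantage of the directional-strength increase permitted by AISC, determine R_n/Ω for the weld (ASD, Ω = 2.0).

R_n/Ω ≈ 111 kip

t_e = 0.707 × 0.4375 = 0.3093 in; A_we = 0.3093 × 8 = 2.474 in².
Directional factor: 1.0 + 0.5 sin^1.5(90°) = 1.5.
F_nw = 0.6 × 100 × 1.5 = 90 ksi.
R_n/Ω = (90 × 2.474) / 2.0 = 111.4 kip.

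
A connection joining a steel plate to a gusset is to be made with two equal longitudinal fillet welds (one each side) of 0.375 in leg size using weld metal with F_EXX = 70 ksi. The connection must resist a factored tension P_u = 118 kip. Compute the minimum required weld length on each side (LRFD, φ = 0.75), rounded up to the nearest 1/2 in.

Throat t_e = 0.707 × 0.375 = 0.2651 in.
φr_n = 0.75 × 0.6 × 70 × 0.2651 = 8.351 kip/in.
L_req = P_u / φr_n = 118 / 8.351 = 14.13 in total.
Per side: 14.13 / 2 = 7.065 in.
Round up → use L = 7.5 in on each side.

L = 7.5 in on each side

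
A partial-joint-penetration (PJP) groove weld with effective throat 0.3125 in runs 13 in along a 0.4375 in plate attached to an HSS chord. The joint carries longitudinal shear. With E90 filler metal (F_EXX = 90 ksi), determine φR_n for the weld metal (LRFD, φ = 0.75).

φR_n ≈ 165 kip

Effective throat (given) t_e = 0.3125 in.
A_we = 0.3125 × 13 = 4.062 in².
F_nw = 0.6 F_EXX = 54 ksi.
φR_n = 0.75 × 54 × 4.062 = 164.5 kip.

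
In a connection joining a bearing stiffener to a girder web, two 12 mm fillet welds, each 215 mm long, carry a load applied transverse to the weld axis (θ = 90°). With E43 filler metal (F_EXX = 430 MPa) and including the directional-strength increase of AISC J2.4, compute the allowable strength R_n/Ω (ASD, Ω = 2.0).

R_n/Ω ≈ 706 kN

t_e = 0.707 × 12 = 8.484 mm; A_we = 8.484 × 430 = 3648 mm².
Directional factor: 1.0 + 0.5 sin^1.5(90°) = 1.5.
F_nw = 0.6 × 430 × 1.5 = 387 MPa.
R_n/Ω = (387 × 3648) / 2.0 × 10⁻³ = 705.9 kN.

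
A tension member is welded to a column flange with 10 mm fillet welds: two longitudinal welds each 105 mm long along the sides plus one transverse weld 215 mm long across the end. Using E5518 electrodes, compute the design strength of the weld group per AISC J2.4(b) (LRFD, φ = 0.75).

φR_n ≈ 877 kN

E55XX → F_EXX = 550 MPa.
t_e = 0.707 × 10 = 7.07 mm.
R_nwl = 0.6 × 550 × 7.07 × 210 × 10⁻³ = 490 kN (longitudinal, 2 welds).
R_nwt = 0.6 × 550 × 7.07 × 215 × 10⁻³ = 501.6 kN (transverse, base value).
(i) R_nwl + R_nwt = 991.6 kN; (ii) 0.85 R_nwl + 1.5 R_nwt = 1169 kN.
R_n = max = 1169 kN [governs: (ii)]; φR_n = 876.7 kN.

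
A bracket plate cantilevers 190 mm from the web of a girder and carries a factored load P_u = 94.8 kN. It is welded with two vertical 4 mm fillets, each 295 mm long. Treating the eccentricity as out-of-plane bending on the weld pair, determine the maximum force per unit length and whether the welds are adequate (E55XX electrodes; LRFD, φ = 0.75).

E55XX → F_EXX = 550 MPa.
L_w = 2 × 295 = 590 mm; section modulus (unit throat) S = 2 × L²/6 = 29010 mm².
Direct shear f_v = P/L_w = 94.8×10³/590 = 160.7 N/mm.
Moment M = P × e = 94.8×10³ × 190 = 18012000 N·mm; bending f_b = M/S = 620.9 N/mm.
f_max = √(f_v² + f_b²) = √(160.7² + 620.9²) = 641.4 N/mm.
φr_n = 0.75 × 0.6 × 550 × (0.707 × 4) = 699.9 N/mm → adequate.

f_max ≈ 641 N/mm; adequate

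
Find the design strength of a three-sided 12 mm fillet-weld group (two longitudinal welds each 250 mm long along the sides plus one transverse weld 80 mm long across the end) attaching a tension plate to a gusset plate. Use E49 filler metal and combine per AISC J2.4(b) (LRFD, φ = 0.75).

φR_n ≈ 1090 kN

E49XX → F_EXX = 490 MPa.
t_e = 0.707 × 12 = 8.484 mm.
R_nwl = 0.6 × 490 × 8.484 × 500 × 10⁻³ = 1247 kN (longitudinal, 2 welds).
R_nwt = 0.6 × 490 × 8.484 × 80 × 10⁻³ = 199.5 kN (transverse, base value).
(i) R_nwl + R_nwt = 1447 kN; (ii) 0.85 R_nwl + 1.5 R_nwt = 1359 kN.
R_n = max = 1447 kN [governs: (i)]; φR_n = 1085 kN.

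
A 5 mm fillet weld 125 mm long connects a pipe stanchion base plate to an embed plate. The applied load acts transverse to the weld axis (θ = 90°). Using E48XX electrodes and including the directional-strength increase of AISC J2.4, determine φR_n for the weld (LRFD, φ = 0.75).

E48XX → F_EXX = 480 MPa.
t_e = 0.707 × 5 = 3.535 mm; A_we = 3.535 × 125 = 441.9 mm².
Directional factor: 1.0 + 0.5 sin^1.5(90°) = 1.5.
F_nw = 0.6 × 480 × 1.5 = 432 MPa.
φR_n = 0.75 × 432 × 441.9 × 10⁻³ = 143.2 kN.

φR_n ≈ 143 kN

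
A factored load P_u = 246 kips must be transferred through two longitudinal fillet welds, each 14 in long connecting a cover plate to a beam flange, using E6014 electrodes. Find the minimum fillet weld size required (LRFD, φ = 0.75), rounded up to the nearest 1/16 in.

w = 1/2 in

E60XX → F_EXX = 60 ksi.
Total weld length L = 28 in.
Required throat t_e = P_u / (φ × 0.6 F_EXX × L) = 246 / (0.75 × 0.6 × 60 × 28) = 0.3254 in.
Required leg w = t_e / 0.707 = 0.4603 in → use 1/2 in.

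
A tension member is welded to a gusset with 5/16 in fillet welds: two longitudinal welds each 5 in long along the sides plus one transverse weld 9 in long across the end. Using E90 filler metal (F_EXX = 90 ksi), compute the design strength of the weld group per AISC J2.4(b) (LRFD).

φR_n ≈ 197 kips

t_e = 0.707 × 0.3125 = 0.2209 in.
R_nwl = 0.6 × 90 × 0.2209 × 10 = 119.3 kips (longitudinal, 2 welds).
R_nwt = 0.6 × 90 × 0.2209 × 9 = 107.4 kips (transverse, base value).
(i) R_nwl + R_nwt = 226.7 kips; (ii) 0.85 R_nwl + 1.5 R_nwt = 262.5 kips.
R_n = max = 262.5 kips [governs: (ii)]; φR_n = 196.9 kips.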